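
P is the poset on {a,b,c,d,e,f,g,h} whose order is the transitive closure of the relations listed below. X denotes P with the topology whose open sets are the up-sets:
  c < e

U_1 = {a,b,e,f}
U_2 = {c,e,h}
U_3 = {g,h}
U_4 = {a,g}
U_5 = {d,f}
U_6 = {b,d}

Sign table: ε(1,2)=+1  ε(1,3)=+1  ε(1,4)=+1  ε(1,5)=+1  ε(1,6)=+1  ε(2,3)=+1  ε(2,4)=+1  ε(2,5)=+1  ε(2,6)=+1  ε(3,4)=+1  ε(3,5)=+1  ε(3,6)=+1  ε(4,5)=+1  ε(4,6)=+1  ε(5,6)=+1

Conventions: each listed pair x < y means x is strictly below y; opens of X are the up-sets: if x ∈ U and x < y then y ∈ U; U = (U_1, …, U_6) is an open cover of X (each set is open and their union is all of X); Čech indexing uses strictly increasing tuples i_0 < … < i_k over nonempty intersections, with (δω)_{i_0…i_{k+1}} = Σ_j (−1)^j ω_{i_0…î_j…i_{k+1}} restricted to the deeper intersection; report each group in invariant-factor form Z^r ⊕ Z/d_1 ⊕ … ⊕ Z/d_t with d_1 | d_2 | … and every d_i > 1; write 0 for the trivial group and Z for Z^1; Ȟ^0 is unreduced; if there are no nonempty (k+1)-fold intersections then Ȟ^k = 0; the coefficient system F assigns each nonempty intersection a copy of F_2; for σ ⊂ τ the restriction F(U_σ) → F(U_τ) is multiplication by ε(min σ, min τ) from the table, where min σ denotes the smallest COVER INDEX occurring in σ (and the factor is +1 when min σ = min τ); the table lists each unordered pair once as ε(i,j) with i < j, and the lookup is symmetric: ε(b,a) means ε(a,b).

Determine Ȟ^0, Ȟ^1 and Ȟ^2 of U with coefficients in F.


intersection data:
  U12={e} U14={a} U15={f} U16={b} U23={h} U34={g} U56={d}
C dims 6,7; δ0: rk_F2 5
Ȟ^0 = (6 − 5) − 0 = 1, so Ȟ^0 ≅ Z/2
Ȟ^1 = (7 − 0) − 5 = 2, so Ȟ^1 ≅ Z/2 ⊕ Z/2
Ȟ^2 = (0 − 0) − 0 = 0, so Ȟ^2 ≅ 0

Ȟ^0 = Z/2; Ȟ^1 = Z/2 ⊕ Z/2; Ȟ^2 = 0


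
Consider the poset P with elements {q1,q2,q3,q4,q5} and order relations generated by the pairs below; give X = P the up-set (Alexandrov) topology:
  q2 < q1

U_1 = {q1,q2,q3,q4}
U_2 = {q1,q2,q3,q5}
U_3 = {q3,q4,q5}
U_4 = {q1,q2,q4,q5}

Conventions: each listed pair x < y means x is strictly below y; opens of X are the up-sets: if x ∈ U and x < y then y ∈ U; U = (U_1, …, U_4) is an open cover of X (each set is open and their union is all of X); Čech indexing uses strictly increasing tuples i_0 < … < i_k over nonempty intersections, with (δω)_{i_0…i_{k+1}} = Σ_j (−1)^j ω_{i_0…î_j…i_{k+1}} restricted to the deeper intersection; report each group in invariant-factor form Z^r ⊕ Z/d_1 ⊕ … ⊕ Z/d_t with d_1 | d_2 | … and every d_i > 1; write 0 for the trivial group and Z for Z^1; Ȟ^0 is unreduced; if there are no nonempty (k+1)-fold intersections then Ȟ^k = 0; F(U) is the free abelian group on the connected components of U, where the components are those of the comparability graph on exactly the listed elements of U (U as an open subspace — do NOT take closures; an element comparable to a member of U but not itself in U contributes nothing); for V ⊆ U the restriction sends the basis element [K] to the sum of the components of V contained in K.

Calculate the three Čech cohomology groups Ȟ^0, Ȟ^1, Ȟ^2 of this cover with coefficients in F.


Ȟ^0 = Z^4; Ȟ^1 = 0; Ȟ^2 = 0

nonempty overlaps:
  U12={q1,q2,q3} U13={q3,q4} U14={q1,q2,q4} U23={q3,q5} U24={q1,q2,q5} U34={q4,q5}
  U123={q3} U124={q1,q2} U134={q4} U234={q5}
components per intersection:
  U1: {q1,q2} {q3} {q4}
  U2: {q1,q2} {q3} {q5}
  U3: {q3} {q4} {q5}
  U4: {q1,q2} {q4} {q5}
  U12: {q1,q2} {q3}
  U13: {q3} {q4}
  U14: {q1,q2} {q4}
  U23: {q3} {q5}
  U24: {q1,q2} {q5}
  U34: {q4} {q5}
  U123: {q3}
  U124: {q1,q2}
  U134: {q4}
  U234: {q5}
C dims 12,12,4; δ0: rk 8, SNF 1^8; δ1: rk 4, SNF 1^4
degree 0: 12−8−0 = 4 → Ȟ^0 ≅ Z^4
degree 1: 12−4−8 = 0 → Ȟ^1 ≅ 0
degree 2: 4−0−4 = 0 → Ȟ^2 ≅ 0


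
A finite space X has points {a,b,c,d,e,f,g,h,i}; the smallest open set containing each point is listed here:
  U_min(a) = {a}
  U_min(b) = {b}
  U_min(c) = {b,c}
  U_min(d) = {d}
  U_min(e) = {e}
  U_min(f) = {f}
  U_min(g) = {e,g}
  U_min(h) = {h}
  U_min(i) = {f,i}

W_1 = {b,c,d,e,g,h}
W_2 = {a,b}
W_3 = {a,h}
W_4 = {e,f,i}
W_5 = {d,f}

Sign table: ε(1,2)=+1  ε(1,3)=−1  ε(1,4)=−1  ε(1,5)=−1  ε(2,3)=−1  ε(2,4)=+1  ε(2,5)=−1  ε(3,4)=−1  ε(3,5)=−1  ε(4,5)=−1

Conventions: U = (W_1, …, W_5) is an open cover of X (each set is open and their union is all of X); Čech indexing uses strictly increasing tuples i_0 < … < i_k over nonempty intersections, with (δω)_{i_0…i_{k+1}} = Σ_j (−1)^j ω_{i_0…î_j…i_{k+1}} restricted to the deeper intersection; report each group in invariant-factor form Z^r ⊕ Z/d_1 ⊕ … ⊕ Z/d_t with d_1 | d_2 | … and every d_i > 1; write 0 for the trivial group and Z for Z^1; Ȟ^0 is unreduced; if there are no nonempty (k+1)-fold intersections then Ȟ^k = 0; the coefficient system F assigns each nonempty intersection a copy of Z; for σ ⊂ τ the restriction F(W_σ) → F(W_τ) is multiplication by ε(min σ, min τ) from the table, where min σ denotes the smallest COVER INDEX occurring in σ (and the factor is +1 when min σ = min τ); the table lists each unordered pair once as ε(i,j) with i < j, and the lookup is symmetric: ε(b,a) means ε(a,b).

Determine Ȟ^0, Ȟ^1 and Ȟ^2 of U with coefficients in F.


Ȟ^0 ≅ 0, Ȟ^1 ≅ Z ⊕ Z/2, Ȟ^2 ≅ 0

intersection data:
  W12={b} W13={h} W14={e} W15={d} W23={a} W45={f}
C dims 5,6; δ0: rk 5, SNF 1^4·2
Ȟ^0 = (5 − 5) − 0 = 0, so Ȟ^0 ≅ 0
Ȟ^1 = (6 − 0) − 5 = 1 plus torsion [2], so Ȟ^1 ≅ Z ⊕ Z/2
Ȟ^2 = (0 − 0) − 0 = 0, so Ȟ^2 ≅ 0


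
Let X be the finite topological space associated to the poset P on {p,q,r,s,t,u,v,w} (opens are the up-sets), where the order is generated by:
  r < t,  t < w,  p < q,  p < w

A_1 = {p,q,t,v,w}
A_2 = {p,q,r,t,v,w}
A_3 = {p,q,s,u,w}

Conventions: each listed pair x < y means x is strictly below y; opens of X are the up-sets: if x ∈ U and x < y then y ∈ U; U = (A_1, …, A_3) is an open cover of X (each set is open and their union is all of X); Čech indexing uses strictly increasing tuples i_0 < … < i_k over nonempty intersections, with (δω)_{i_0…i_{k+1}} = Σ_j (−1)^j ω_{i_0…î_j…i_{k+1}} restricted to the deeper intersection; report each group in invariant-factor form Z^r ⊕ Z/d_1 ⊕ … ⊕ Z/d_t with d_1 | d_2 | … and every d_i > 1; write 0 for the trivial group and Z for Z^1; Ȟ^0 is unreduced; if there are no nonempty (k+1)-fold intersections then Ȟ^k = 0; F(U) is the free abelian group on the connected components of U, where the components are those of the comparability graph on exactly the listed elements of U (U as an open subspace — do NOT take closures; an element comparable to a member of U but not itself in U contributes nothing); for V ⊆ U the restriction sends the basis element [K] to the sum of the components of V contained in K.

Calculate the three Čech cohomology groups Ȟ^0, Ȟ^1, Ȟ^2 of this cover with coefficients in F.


Ȟ^0 = Z^4; Ȟ^1 = 0; Ȟ^2 = 0

nonempty intersections:
  A12={p,q,t,v,w} A13={p,q,w} A23={p,q,w}
  A123={p,q,w}
components per intersection:
  A1: {p,q,t,w} {v}
  A2: {p,q,r,t,w} {v}
  A3: {p,q,w} {s} {u}
  A12: {p,q,t,w} {v}
  A13: {p,q,w}
  A23: {p,q,w}
  A123: {p,q,w}
C dims 7,4,1; δ0: rk 3, SNF 1^3; δ1: rk 1, SNF 1^1
Ȟ^0: (7−3)−0=4 ⇒ Z^4
Ȟ^1: (4−1)−3=0 ⇒ 0
Ȟ^2: (1−0)−1=0 ⇒ 0


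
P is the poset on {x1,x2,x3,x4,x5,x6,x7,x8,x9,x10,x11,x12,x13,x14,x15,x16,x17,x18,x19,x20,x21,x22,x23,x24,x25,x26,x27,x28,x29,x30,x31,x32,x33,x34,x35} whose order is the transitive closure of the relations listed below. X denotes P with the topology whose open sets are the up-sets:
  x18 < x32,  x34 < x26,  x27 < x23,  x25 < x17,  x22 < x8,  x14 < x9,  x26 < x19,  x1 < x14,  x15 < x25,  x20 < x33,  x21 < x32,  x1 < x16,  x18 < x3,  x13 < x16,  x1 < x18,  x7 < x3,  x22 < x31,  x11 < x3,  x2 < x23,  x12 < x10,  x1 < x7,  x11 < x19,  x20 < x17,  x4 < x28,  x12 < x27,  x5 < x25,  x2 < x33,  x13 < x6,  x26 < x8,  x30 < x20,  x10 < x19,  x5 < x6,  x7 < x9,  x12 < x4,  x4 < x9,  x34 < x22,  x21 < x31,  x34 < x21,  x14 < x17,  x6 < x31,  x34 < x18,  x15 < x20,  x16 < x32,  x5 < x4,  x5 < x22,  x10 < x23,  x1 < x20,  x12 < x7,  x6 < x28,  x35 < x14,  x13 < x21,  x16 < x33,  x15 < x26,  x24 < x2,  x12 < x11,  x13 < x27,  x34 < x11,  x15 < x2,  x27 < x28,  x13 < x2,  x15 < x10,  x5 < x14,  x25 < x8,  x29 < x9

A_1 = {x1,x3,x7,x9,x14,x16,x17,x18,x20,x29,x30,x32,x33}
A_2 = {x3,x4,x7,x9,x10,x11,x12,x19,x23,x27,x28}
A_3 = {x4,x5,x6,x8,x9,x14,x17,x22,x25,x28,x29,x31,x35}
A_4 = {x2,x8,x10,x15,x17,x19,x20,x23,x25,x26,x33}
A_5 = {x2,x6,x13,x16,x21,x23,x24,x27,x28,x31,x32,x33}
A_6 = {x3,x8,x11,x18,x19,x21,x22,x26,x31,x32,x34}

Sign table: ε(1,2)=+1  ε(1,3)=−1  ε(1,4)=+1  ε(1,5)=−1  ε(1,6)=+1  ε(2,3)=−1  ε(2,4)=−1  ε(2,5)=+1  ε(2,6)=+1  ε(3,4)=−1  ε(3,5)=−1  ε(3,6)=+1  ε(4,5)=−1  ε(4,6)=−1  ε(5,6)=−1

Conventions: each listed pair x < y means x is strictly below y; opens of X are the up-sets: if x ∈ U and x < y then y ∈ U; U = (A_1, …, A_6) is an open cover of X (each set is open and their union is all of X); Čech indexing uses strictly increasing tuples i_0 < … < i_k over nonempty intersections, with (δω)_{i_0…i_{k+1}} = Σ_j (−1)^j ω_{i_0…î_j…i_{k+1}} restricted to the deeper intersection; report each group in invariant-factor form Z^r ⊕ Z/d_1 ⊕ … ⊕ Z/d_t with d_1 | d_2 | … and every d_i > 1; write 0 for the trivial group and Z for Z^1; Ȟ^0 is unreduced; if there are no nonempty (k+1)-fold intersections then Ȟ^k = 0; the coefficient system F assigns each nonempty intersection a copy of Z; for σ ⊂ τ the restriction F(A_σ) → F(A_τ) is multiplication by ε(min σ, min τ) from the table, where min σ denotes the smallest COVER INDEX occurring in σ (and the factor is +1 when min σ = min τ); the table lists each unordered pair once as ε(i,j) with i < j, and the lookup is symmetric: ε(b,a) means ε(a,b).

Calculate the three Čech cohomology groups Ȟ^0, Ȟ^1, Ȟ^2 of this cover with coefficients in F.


Ȟ^0 ≅ 0; Ȟ^1 ≅ Z/2; Ȟ^2 ≅ Z

nonempty intersections:
  A12={x3,x7,x9} A13={x9,x14,x17,x29} A14={x17,x20,x33} A15={x16,x32,x33} A16={x3,x18,x32} A23={x4,x9,x28} A24={x10,x19,x23} A25={x23,x27,x28} A26={x3,x11,x19} A34={x8,x17,x25} A35={x6,x28,x31} A36={x8,x22,x31} A45={x2,x23,x33} A46={x8,x19,x26} A56={x21,x31,x32}
  A123={x9} A126={x3} A134={x17} A145={x33} A156={x32} A235={x28} A245={x23} A246={x19} A346={x8} A356={x31}
C dims 6,15,10; δ0: rk 6, SNF 1^5·2; δ1: rk 9, SNF 1^9
Ȟ^0: (6−6)−0=0 ⇒ 0
Ȟ^1: (15−9)−6=0 plus torsion [2] ⇒ Z/2
Ȟ^2: (10−0)−9=1 ⇒ Z


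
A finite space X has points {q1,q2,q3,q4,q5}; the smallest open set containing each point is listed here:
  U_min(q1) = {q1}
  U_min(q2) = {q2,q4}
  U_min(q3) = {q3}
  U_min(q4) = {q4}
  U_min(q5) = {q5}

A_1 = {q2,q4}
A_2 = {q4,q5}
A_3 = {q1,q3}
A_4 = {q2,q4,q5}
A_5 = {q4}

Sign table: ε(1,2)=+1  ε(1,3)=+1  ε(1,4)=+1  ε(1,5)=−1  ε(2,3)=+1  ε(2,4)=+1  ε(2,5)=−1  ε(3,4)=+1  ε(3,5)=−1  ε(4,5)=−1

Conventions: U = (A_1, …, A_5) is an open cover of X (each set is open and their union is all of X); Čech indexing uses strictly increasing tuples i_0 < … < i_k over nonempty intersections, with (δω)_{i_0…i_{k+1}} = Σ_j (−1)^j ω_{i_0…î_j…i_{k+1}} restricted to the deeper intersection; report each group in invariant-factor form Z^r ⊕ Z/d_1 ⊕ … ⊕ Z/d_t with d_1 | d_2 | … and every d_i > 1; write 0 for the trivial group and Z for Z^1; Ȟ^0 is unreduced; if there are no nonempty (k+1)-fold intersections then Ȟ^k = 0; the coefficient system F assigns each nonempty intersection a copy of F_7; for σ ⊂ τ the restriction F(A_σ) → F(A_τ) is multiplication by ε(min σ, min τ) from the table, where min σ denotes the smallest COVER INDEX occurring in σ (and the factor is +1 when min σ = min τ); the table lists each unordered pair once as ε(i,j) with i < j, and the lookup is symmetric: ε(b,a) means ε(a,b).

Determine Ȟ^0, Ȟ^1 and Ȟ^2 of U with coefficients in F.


cover nerve:
  A12={q4} A14={q2,q4} A15={q4} A24={q4,q5} A25={q4} A45={q4}
  A124={q4} A125={q4} A145={q4} A245={q4}
  A1245={q4}
C dims 5,6,4,1; δ0: rk_F7 3; δ1: rk_F7 3; δ2: rk_F7 1
Ȟ^0: (5−3)−0=2 ⇒ Z/7 ⊕ Z/7
Ȟ^1: (6−3)−3=0 ⇒ 0
Ȟ^2: (4−1)−3=0 ⇒ 0

Ȟ^0 ≅ Z/7 ⊕ Z/7; Ȟ^1 ≅ 0; Ȟ^2 ≅ 0


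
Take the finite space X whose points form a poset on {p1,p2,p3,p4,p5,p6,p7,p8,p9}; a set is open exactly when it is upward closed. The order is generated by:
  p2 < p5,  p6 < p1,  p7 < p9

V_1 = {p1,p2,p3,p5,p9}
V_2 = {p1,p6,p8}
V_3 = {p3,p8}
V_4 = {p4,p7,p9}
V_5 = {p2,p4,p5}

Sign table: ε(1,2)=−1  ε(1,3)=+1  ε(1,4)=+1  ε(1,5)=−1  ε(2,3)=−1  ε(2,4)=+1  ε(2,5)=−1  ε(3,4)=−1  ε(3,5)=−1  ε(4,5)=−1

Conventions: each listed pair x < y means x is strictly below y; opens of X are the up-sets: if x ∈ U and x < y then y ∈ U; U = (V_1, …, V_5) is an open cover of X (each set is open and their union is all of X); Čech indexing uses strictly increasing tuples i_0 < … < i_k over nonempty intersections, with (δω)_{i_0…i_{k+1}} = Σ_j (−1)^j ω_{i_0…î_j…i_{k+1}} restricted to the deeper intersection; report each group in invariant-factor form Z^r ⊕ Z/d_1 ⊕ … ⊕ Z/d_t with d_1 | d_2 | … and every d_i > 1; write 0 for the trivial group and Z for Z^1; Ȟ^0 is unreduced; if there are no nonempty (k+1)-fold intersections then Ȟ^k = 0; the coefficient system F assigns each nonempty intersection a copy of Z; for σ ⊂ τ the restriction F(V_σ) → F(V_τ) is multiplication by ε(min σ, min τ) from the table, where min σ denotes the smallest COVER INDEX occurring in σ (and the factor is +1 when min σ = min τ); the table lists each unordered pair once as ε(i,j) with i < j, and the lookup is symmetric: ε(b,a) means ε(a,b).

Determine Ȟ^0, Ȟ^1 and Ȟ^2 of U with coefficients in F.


Ȟ^0 = Z; Ȟ^1 = Z^2; Ȟ^2 = 0

nerve simplices:
  V12={p1} V13={p3} V14={p9} V15={p2,p5} V23={p8} V45={p4}
C dims 5,6; δ0: rk 4, SNF 1^4
degree 0: 5−4−0 = 1 → Ȟ^0 ≅ Z
degree 1: 6−0−4 = 2 → Ȟ^1 ≅ Z^2
degree 2: 0−0−0 = 0 → Ȟ^2 ≅ 0


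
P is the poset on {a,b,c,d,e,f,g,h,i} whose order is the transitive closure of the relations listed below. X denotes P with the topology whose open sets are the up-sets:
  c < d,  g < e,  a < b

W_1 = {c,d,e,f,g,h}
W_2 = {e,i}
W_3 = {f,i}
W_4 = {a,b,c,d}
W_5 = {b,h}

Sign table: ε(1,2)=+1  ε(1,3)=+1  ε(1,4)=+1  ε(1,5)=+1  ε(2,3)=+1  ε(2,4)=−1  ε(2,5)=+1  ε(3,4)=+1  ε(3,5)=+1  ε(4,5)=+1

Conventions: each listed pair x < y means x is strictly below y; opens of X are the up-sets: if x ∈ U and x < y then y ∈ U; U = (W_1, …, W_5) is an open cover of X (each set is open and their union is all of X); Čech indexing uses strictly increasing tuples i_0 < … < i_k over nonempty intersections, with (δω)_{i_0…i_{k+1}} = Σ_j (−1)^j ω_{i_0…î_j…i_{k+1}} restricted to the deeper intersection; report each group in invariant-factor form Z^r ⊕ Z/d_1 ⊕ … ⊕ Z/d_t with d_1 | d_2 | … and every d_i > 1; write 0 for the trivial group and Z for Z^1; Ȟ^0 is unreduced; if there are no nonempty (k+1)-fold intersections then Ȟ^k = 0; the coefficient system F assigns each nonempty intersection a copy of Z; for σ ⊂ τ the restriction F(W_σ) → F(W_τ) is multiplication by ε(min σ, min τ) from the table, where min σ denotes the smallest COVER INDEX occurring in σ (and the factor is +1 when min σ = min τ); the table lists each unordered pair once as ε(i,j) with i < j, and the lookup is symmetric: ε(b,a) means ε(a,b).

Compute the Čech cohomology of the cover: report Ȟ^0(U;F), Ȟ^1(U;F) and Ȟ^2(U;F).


Ȟ^0 ≅ Z,  Ȟ^1 ≅ Z^2,  Ȟ^2 ≅ 0

nonempty intersections:
  W12={e} W13={f} W14={c,d} W15={h} W23={i} W45={b}
C dims 5,6; δ0: rk 4, SNF 1^4
Ȟ^0: (5−4)−0=1 ⇒ Z
Ȟ^1: (6−0)−4=2 ⇒ Z^2
Ȟ^2: (0−0)−0=0 ⇒ 0


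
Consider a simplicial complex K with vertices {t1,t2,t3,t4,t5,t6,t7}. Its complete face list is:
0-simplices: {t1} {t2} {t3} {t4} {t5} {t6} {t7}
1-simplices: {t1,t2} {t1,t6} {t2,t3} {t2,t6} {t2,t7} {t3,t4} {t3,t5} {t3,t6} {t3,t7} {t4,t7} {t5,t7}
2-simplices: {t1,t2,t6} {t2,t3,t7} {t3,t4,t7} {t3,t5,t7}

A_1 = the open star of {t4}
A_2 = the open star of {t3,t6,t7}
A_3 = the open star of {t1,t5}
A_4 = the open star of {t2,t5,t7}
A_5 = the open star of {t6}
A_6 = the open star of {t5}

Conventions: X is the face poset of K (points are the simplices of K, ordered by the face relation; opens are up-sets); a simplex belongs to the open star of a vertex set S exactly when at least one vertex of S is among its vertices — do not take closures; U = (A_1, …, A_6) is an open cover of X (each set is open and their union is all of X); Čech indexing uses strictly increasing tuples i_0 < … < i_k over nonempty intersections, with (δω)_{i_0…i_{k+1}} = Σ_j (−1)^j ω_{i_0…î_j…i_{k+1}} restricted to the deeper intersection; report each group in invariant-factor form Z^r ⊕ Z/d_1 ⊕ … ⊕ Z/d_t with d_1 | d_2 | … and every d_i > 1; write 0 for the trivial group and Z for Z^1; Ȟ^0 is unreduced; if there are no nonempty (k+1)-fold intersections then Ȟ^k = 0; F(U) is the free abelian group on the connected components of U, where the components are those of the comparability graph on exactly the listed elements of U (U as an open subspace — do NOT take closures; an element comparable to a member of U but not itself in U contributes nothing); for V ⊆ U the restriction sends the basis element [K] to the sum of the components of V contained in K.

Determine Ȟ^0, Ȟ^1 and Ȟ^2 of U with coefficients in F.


Ȟ^0(U;F) ≅ Z; Ȟ^1(U;F) ≅ Z; Ȟ^2(U;F) ≅ 0

cover nerve:
  A1={{t4},{t3,t4},{t4,t7},{t3,t4,t7}} A2={{t3},{t6},{t7},{t1,t6},{t2,t3},{t2,t6},{t2,t7},{t3,t4},{t3,t5},{t3,t6},{t3,t7},{t4,t7},{t5,t7},{t1,t2,t6},{t2,t3,t7},{t3,t4,t7},{t3,t5,t7}} A3={{t1},{t5},{t1,t2},{t1,t6},{t3,t5},{t5,t7},{t1,t2,t6},{t3,t5,t7}} A4={{t2},{t5},{t7},{t1,t2},{t2,t3},{t2,t6},{t2,t7},{t3,t5},{t3,t7},{t4,t7},{t5,t7},{t1,t2,t6},{t2,t3,t7},{t3,t4,t7},{t3,t5,t7}} A5={{t6},{t1,t6},{t2,t6},{t3,t6},{t1,t2,t6}} A6={{t5},{t3,t5},{t5,t7},{t3,t5,t7}}
  A12={{t3,t4},{t4,t7},{t3,t4,t7}} A14={{t4,t7},{t3,t4,t7}} A23={{t1,t6},{t3,t5},{t5,t7},{t1,t2,t6},{t3,t5,t7}} A24={{t7},{t2,t3},{t2,t6},{t2,t7},{t3,t5},{t3,t7},{t4,t7},{t5,t7},{t1,t2,t6},{t2,t3,t7},{t3,t4,t7},{t3,t5,t7}} A25={{t6},{t1,t6},{t2,t6},{t3,t6},{t1,t2,t6}} A26={{t3,t5},{t5,t7},{t3,t5,t7}} A34={{t5},{t1,t2},{t3,t5},{t5,t7},{t1,t2,t6},{t3,t5,t7}} A35={{t1,t6},{t1,t2,t6}} A36={{t5},{t3,t5},{t5,t7},{t3,t5,t7}} A45={{t2,t6},{t1,t2,t6}} A46={{t5},{t3,t5},{t5,t7},{t3,t5,t7}}
  A124={{t4,t7},{t3,t4,t7}} A234={{t3,t5},{t5,t7},{t1,t2,t6},{t3,t5,t7}} A235={{t1,t6},{t1,t2,t6}} A236={{t3,t5},{t5,t7},{t3,t5,t7}} A245={{t2,t6},{t1,t2,t6}} A246={{t3,t5},{t5,t7},{t3,t5,t7}} A345={{t1,t2,t6}} A346={{t5},{t3,t5},{t5,t7},{t3,t5,t7}}
  A2345={{t1,t2,t6}} A2346={{t3,t5},{t5,t7},{t3,t5,t7}}
components per intersection:
  A1: {{t4},{t3,t4},{t4,t7},{t3,t4,t7}}
  A2: {{t3},{t6},{t7},{t1,t6},{t2,t3},{t2,t6},{t2,t7},{t3,t4},{t3,t5},{t3,t6},{t3,t7},{t4,t7},{t5,t7},{t1,t2,t6},{t2,t3,t7},{t3,t4,t7},{t3,t5,t7}}
  A3: {{t1},{t1,t2},{t1,t6},{t1,t2,t6}} {{t5},{t3,t5},{t5,t7},{t3,t5,t7}}
  A4: {{t2},{t5},{t7},{t1,t2},{t2,t3},{t2,t6},{t2,t7},{t3,t5},{t3,t7},{t4,t7},{t5,t7},{t1,t2,t6},{t2,t3,t7},{t3,t4,t7},{t3,t5,t7}}
  A5: {{t6},{t1,t6},{t2,t6},{t3,t6},{t1,t2,t6}}
  A6: {{t5},{t3,t5},{t5,t7},{t3,t5,t7}}
  A12: {{t3,t4},{t4,t7},{t3,t4,t7}}
  A14: {{t4,t7},{t3,t4,t7}}
  A23: {{t1,t6},{t1,t2,t6}} {{t3,t5},{t5,t7},{t3,t5,t7}}
  A24: {{t7},{t2,t3},{t2,t7},{t3,t5},{t3,t7},{t4,t7},{t5,t7},{t2,t3,t7},{t3,t4,t7},{t3,t5,t7}} {{t2,t6},{t1,t2,t6}}
  A25: {{t6},{t1,t6},{t2,t6},{t3,t6},{t1,t2,t6}}
  A26: {{t3,t5},{t5,t7},{t3,t5,t7}}
  A34: {{t5},{t3,t5},{t5,t7},{t3,t5,t7}} {{t1,t2},{t1,t2,t6}}
  A35: {{t1,t6},{t1,t2,t6}}
  A36: {{t5},{t3,t5},{t5,t7},{t3,t5,t7}}
  A45: {{t2,t6},{t1,t2,t6}}
  A46: {{t5},{t3,t5},{t5,t7},{t3,t5,t7}}
  A124: {{t4,t7},{t3,t4,t7}}
  A234: {{t3,t5},{t5,t7},{t3,t5,t7}} {{t1,t2,t6}}
  A235: {{t1,t6},{t1,t2,t6}}
  A236: {{t3,t5},{t5,t7},{t3,t5,t7}}
  A245: {{t2,t6},{t1,t2,t6}}
  A246: {{t3,t5},{t5,t7},{t3,t5,t7}}
  A345: {{t1,t2,t6}}
  A346: {{t5},{t3,t5},{t5,t7},{t3,t5,t7}}
  A2345: {{t1,t2,t6}}
  A2346: {{t3,t5},{t5,t7},{t3,t5,t7}}
C dims 7,14,9,2; δ0: rk 6, SNF 1^6; δ1: rk 7, SNF 1^7; δ2: rk 2, SNF 1^2
Ȟ^0: (7−6)−0=1 ⇒ Z
Ȟ^1: (14−7)−6=1 ⇒ Z
Ȟ^2: (9−2)−7=0 ⇒ 0


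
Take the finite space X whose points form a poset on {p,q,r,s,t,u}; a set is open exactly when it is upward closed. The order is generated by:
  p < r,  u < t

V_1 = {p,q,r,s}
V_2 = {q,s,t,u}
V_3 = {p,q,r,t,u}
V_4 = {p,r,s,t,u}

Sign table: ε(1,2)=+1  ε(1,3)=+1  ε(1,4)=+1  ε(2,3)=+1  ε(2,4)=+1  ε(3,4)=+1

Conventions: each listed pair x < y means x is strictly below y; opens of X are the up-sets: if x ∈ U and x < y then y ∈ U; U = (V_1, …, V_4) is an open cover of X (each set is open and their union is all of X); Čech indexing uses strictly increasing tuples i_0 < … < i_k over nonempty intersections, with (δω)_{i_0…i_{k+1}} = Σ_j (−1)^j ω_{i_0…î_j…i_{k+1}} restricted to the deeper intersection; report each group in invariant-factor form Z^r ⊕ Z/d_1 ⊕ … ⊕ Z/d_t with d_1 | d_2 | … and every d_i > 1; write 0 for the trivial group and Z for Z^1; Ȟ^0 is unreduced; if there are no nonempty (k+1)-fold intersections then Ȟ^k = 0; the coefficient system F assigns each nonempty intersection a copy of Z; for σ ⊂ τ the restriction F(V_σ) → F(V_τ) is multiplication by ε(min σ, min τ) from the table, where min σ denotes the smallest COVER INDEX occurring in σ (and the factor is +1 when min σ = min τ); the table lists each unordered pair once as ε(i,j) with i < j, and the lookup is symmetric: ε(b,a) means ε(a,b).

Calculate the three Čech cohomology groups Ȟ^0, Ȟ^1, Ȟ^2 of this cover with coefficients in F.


Ȟ^0 = Z, Ȟ^1 = 0, Ȟ^2 = Z

intersection data:
  V12={q,s} V13={p,q,r} V14={p,r,s} V23={q,t,u} V24={s,t,u} V34={p,r,t,u}
  V123={q} V124={s} V134={p,r} V234={t,u}
C dims 4,6,4; δ0: rk 3, SNF 1^3; δ1: rk 3, SNF 1^3
Ȟ^0 = (4 − 3) − 0 = 1, so Ȟ^0 ≅ Z
Ȟ^1 = (6 − 3) − 3 = 0, so Ȟ^1 ≅ 0
Ȟ^2 = (4 − 0) − 3 = 1, so Ȟ^2 ≅ Z


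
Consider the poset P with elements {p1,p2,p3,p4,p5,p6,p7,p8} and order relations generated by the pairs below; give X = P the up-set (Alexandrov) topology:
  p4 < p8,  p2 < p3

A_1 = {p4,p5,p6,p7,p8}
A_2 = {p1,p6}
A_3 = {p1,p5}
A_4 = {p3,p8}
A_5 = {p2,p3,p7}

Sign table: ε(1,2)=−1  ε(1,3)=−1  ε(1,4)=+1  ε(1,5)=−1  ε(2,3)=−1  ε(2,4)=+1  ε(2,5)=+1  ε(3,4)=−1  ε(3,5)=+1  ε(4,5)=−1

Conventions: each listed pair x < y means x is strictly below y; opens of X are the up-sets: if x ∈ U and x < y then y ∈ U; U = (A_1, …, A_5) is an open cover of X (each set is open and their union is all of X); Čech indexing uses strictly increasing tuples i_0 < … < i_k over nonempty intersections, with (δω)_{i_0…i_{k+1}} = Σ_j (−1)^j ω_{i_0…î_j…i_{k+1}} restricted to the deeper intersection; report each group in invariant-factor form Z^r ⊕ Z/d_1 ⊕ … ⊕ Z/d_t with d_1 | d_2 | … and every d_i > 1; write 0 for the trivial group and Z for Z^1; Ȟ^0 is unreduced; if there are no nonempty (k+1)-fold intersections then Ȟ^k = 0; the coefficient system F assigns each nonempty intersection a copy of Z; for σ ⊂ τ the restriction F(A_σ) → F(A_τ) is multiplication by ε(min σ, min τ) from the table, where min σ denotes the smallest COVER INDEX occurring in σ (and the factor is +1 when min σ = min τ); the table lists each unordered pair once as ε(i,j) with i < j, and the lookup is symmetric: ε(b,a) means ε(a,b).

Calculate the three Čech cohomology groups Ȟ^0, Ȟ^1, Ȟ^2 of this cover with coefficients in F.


Ȟ^0(U;F) ≅ 0; Ȟ^1(U;F) ≅ Z ⊕ Z/2; Ȟ^2(U;F) ≅ 0

nerve of the cover:
  A12={p6} A13={p5} A14={p8} A15={p7} A23={p1} A45={p3}
C dims 5,6; δ0: rk 5, SNF 1^4·2
Ȟ^0 = (5 − 5) − 0 = 0, so Ȟ^0 ≅ 0
Ȟ^1 = (6 − 0) − 5 = 1 plus torsion [2], so Ȟ^1 ≅ Z ⊕ Z/2
Ȟ^2 = (0 − 0) − 0 = 0, so Ȟ^2 ≅ 0


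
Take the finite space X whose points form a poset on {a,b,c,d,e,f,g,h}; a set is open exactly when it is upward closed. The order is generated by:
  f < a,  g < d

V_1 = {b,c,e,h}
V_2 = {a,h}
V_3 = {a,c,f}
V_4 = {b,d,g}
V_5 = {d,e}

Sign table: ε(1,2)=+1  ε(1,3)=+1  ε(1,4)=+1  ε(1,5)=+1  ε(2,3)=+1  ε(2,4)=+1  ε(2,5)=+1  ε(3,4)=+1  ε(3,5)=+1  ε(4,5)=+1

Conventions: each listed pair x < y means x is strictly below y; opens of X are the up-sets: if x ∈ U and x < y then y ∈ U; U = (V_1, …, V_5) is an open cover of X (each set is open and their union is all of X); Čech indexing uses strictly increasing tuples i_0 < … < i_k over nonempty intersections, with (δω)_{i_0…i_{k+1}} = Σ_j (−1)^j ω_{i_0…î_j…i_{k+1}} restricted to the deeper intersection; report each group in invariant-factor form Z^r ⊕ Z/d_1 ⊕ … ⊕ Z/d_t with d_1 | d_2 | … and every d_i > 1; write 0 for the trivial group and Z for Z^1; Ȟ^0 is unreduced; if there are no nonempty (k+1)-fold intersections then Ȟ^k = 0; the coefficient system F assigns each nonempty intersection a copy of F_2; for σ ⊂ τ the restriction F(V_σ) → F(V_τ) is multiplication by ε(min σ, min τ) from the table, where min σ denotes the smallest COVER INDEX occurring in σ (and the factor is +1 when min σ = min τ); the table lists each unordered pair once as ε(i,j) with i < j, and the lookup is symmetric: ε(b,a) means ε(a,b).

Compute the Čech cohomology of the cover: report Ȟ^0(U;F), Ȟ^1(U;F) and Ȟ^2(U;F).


Ȟ^0 = Z/2,  Ȟ^1 = Z/2 ⊕ Z/2,  Ȟ^2 = 0

intersection data:
  V12={h} V13={c} V14={b} V15={e} V23={a} V45={d}
C dims 5,6; δ0: rk_F2 4
Ȟ^0 = (5 − 4) − 0 = 1, so Ȟ^0 ≅ Z/2
Ȟ^1 = (6 − 0) − 4 = 2, so Ȟ^1 ≅ Z/2 ⊕ Z/2
Ȟ^2 = (0 − 0) − 0 = 0, so Ȟ^2 ≅ 0


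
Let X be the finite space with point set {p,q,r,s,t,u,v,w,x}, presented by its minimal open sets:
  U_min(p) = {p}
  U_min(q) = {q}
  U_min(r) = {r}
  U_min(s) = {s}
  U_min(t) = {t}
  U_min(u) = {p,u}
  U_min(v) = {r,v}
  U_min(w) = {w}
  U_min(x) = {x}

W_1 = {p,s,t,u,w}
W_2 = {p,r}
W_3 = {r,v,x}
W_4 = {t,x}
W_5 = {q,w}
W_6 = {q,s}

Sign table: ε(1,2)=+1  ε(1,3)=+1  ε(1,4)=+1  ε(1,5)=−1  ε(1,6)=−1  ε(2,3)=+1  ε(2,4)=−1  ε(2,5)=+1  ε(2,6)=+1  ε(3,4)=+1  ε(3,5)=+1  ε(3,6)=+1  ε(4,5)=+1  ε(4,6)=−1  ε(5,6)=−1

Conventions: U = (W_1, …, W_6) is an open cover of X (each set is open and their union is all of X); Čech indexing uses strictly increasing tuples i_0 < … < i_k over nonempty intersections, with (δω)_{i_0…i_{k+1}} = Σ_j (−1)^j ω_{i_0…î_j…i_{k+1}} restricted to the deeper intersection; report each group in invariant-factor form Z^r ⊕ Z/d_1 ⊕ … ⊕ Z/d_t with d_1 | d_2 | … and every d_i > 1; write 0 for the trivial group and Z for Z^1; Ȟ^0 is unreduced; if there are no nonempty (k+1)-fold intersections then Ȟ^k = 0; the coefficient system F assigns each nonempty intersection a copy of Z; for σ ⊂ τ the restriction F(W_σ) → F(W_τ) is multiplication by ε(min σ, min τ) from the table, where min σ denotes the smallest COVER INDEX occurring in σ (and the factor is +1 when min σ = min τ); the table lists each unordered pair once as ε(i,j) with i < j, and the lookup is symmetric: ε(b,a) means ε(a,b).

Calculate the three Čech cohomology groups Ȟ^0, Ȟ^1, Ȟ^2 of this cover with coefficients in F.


Ȟ^0 = 0, Ȟ^1 = Z ⊕ Z/2, Ȟ^2 = 0

nerve of the cover:
  W12={p} W14={t} W15={w} W16={s} W23={r} W34={x} W56={q}
C dims 6,7; δ0: rk 6, SNF 1^5·2
Ȟ^0 = (6 − 6) − 0 = 0, so Ȟ^0 ≅ 0
Ȟ^1 = (7 − 0) − 6 = 1 plus torsion [2], so Ȟ^1 ≅ Z ⊕ Z/2
Ȟ^2 = (0 − 0) − 0 = 0, so Ȟ^2 ≅ 0


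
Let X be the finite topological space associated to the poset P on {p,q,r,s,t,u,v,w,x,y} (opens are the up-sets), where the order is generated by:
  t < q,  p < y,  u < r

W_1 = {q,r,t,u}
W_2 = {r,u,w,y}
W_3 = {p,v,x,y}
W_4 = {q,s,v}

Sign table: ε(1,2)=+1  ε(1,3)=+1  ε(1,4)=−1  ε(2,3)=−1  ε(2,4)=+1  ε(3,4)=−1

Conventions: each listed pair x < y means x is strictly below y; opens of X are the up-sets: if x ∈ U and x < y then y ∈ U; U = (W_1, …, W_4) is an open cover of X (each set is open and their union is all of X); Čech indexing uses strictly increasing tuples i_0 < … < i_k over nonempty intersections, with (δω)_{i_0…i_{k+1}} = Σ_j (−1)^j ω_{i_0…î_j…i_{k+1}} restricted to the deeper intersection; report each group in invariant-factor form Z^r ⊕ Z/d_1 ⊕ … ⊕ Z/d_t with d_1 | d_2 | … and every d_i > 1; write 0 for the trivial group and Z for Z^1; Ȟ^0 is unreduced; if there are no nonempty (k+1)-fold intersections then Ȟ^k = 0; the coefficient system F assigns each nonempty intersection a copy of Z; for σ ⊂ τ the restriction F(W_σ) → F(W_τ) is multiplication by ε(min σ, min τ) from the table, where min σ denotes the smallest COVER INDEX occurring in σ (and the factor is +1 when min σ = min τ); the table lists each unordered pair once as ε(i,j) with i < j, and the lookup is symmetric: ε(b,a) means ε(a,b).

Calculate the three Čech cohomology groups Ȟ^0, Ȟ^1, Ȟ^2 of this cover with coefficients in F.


Ȟ^0(U;F) ≅ 0, Ȟ^1(U;F) ≅ Z/2, Ȟ^2(U;F) ≅ 0

nerve simplices:
  W12={r,u} W14={q} W23={y} W34={v}
C dims 4,4; δ0: rk 4, SNF 1^3·2
degree 0: 4−4−0 = 0 → Ȟ^0 ≅ 0
degree 1: 4−0−4 = 0 plus torsion [2] → Ȟ^1 ≅ Z/2
degree 2: 0−0−0 = 0 → Ȟ^2 ≅ 0


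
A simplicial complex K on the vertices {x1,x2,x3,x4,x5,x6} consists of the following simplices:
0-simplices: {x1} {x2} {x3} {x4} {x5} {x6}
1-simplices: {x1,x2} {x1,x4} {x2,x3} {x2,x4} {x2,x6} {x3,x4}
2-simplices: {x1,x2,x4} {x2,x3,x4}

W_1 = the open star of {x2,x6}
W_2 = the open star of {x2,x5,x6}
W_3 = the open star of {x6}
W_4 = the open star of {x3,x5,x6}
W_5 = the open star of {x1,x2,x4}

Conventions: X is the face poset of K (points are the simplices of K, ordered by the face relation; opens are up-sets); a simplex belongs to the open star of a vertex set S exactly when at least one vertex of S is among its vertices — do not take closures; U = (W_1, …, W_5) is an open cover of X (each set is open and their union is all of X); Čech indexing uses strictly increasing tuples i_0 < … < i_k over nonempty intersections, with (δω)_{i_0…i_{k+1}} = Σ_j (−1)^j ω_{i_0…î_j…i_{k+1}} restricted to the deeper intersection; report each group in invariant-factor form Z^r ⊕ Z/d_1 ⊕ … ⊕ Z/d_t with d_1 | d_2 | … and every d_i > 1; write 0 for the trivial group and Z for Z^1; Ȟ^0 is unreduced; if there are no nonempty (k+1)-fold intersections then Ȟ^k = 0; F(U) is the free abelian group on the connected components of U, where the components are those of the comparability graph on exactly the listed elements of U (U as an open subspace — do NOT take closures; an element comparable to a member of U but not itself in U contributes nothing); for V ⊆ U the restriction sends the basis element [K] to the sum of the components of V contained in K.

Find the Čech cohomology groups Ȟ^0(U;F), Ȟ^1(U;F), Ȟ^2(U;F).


nonempty overlaps:
  W1={{x2},{x6},{x1,x2},{x2,x3},{x2,x4},{x2,x6},{x1,x2,x4},{x2,x3,x4}} W2={{x2},{x5},{x6},{x1,x2},{x2,x3},{x2,x4},{x2,x6},{x1,x2,x4},{x2,x3,x4}} W3={{x6},{x2,x6}} W4={{x3},{x5},{x6},{x2,x3},{x2,x6},{x3,x4},{x2,x3,x4}} W5={{x1},{x2},{x4},{x1,x2},{x1,x4},{x2,x3},{x2,x4},{x2,x6},{x3,x4},{x1,x2,x4},{x2,x3,x4}}
  W12={{x2},{x6},{x1,x2},{x2,x3},{x2,x4},{x2,x6},{x1,x2,x4},{x2,x3,x4}} W13={{x6},{x2,x6}} W14={{x6},{x2,x3},{x2,x6},{x2,x3,x4}} W15={{x2},{x1,x2},{x2,x3},{x2,x4},{x2,x6},{x1,x2,x4},{x2,x3,x4}} W23={{x6},{x2,x6}} W24={{x5},{x6},{x2,x3},{x2,x6},{x2,x3,x4}} W25={{x2},{x1,x2},{x2,x3},{x2,x4},{x2,x6},{x1,x2,x4},{x2,x3,x4}} W34={{x6},{x2,x6}} W35={{x2,x6}} W45={{x2,x3},{x2,x6},{x3,x4},{x2,x3,x4}}
  W123={{x6},{x2,x6}} W124={{x6},{x2,x3},{x2,x6},{x2,x3,x4}} W125={{x2},{x1,x2},{x2,x3},{x2,x4},{x2,x6},{x1,x2,x4},{x2,x3,x4}} W134={{x6},{x2,x6}} W135={{x2,x6}} W145={{x2,x3},{x2,x6},{x2,x3,x4}} W234={{x6},{x2,x6}} W235={{x2,x6}} W245={{x2,x3},{x2,x6},{x2,x3,x4}} W345={{x2,x6}}
  W1234={{x6},{x2,x6}} W1235={{x2,x6}} W1245={{x2,x3},{x2,x6},{x2,x3,x4}} W1345={{x2,x6}} W2345={{x2,x6}}
  W12345={{x2,x6}}
components per intersection:
  W1: {{x2},{x6},{x1,x2},{x2,x3},{x2,x4},{x2,x6},{x1,x2,x4},{x2,x3,x4}}
  W2: {{x2},{x6},{x1,x2},{x2,x3},{x2,x4},{x2,x6},{x1,x2,x4},{x2,x3,x4}} {{x5}}
  W3: {{x6},{x2,x6}}
  W4: {{x3},{x2,x3},{x3,x4},{x2,x3,x4}} {{x5}} {{x6},{x2,x6}}
  W5: {{x1},{x2},{x4},{x1,x2},{x1,x4},{x2,x3},{x2,x4},{x2,x6},{x3,x4},{x1,x2,x4},{x2,x3,x4}}
  W12: {{x2},{x6},{x1,x2},{x2,x3},{x2,x4},{x2,x6},{x1,x2,x4},{x2,x3,x4}}
  W13: {{x6},{x2,x6}}
  W14: {{x6},{x2,x6}} {{x2,x3},{x2,x3,x4}}
  W15: {{x2},{x1,x2},{x2,x3},{x2,x4},{x2,x6},{x1,x2,x4},{x2,x3,x4}}
  W23: {{x6},{x2,x6}}
  W24: {{x5}} {{x6},{x2,x6}} {{x2,x3},{x2,x3,x4}}
  W25: {{x2},{x1,x2},{x2,x3},{x2,x4},{x2,x6},{x1,x2,x4},{x2,x3,x4}}
  W34: {{x6},{x2,x6}}
  W35: {{x2,x6}}
  W45: {{x2,x3},{x3,x4},{x2,x3,x4}} {{x2,x6}}
  W123: {{x6},{x2,x6}}
  W124: {{x6},{x2,x6}} {{x2,x3},{x2,x3,x4}}
  W125: {{x2},{x1,x2},{x2,x3},{x2,x4},{x2,x6},{x1,x2,x4},{x2,x3,x4}}
  W134: {{x6},{x2,x6}}
  W135: {{x2,x6}}
  W145: {{x2,x3},{x2,x3,x4}} {{x2,x6}}
  W234: {{x6},{x2,x6}}
  W235: {{x2,x6}}
  W245: {{x2,x3},{x2,x3,x4}} {{x2,x6}}
  W345: {{x2,x6}}
  W1234: {{x6},{x2,x6}}
  W1235: {{x2,x6}}
  W1245: {{x2,x3},{x2,x3,x4}} {{x2,x6}}
  W1345: {{x2,x6}}
  W2345: {{x2,x6}}
  W12345: {{x2,x6}}
C dims 8,14,13,6; δ0: rk 6, SNF 1^6; δ1: rk 8, SNF 1^8; δ2: rk 5, SNF 1^5
degree 0: 8−6−0 = 2 → Ȟ^0 ≅ Z^2
degree 1: 14−8−6 = 0 → Ȟ^1 ≅ 0
degree 2: 13−5−8 = 0 → Ȟ^2 ≅ 0

Ȟ^0 = Z^2, Ȟ^1 = 0 and Ȟ^2 = 0


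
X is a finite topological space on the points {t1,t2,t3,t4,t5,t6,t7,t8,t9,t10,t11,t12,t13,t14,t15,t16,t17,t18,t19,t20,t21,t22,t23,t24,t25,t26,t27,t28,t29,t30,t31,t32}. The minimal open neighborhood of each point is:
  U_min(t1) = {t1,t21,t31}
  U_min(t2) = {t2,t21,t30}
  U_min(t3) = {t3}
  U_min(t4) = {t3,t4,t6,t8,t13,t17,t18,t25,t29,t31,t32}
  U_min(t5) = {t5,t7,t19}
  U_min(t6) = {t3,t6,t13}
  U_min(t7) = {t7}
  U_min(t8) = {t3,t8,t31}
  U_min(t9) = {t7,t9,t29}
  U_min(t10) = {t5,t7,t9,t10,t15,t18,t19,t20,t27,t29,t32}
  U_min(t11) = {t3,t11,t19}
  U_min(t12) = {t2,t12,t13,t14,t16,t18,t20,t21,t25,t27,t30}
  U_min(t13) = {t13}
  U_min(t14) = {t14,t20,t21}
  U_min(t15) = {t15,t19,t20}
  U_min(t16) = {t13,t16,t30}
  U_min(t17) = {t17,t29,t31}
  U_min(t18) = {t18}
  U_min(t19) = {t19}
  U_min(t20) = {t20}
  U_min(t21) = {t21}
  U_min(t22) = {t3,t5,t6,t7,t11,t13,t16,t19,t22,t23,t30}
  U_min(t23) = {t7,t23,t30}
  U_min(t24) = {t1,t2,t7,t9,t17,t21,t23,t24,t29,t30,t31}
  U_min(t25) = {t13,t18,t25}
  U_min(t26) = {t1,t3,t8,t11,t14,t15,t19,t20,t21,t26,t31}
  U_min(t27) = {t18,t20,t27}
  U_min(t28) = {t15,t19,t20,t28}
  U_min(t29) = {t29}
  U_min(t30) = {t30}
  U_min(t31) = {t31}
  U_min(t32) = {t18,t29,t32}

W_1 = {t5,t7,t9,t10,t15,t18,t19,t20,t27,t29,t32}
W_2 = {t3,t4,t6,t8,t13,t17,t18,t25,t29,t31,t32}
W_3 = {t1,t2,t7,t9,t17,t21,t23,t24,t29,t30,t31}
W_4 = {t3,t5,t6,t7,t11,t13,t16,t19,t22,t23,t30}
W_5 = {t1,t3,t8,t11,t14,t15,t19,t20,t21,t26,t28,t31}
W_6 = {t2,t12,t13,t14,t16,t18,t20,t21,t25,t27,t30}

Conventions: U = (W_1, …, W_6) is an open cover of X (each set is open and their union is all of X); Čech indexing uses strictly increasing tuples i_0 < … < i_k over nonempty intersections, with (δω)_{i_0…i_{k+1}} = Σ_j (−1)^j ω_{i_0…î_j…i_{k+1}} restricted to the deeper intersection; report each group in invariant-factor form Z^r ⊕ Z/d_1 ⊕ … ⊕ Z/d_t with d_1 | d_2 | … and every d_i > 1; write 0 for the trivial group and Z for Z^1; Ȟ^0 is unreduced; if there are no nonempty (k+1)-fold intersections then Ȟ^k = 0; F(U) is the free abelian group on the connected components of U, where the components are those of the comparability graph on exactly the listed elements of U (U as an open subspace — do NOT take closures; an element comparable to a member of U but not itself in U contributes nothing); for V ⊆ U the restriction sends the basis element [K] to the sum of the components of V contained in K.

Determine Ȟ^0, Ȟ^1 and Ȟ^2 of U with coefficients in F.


Ȟ^0 = Z, Ȟ^1 = 0, Ȟ^2 = Z/2

nerve simplices:
  W12={t18,t29,t32} W13={t7,t9,t29} W14={t5,t7,t19} W15={t15,t19,t20} W16={t18,t20,t27} W23={t17,t29,t31} W24={t3,t6,t13} W25={t3,t8,t31} W26={t13,t18,t25} W34={t7,t23,t30} W35={t1,t21,t31} W36={t2,t21,t30} W45={t3,t11,t19} W46={t13,t16,t30} W56={t14,t20,t21}
  W123={t29} W126={t18} W134={t7} W145={t19} W156={t20} W235={t31} W245={t3} W246={t13} W346={t30} W356={t21}
components per intersection:
  W1: {t5,t7,t9,t10,t15,t18,t19,t20,t27,t29,t32}
  W2: {t3,t4,t6,t8,t13,t17,t18,t25,t29,t31,t32}
  W3: {t1,t2,t7,t9,t17,t21,t23,t24,t29,t30,t31}
  W4: {t3,t5,t6,t7,t11,t13,t16,t19,t22,t23,t30}
  W5: {t1,t3,t8,t11,t14,t15,t19,t20,t21,t26,t28,t31}
  W6: {t2,t12,t13,t14,t16,t18,t20,t21,t25,t27,t30}
  W12: {t18,t29,t32}
  W13: {t7,t9,t29}
  W14: {t5,t7,t19}
  W15: {t15,t19,t20}
  W16: {t18,t20,t27}
  W23: {t17,t29,t31}
  W24: {t3,t6,t13}
  W25: {t3,t8,t31}
  W26: {t13,t18,t25}
  W34: {t7,t23,t30}
  W35: {t1,t21,t31}
  W36: {t2,t21,t30}
  W45: {t3,t11,t19}
  W46: {t13,t16,t30}
  W56: {t14,t20,t21}
  W123: {t29}
  W126: {t18}
  W134: {t7}
  W145: {t19}
  W156: {t20}
  W235: {t31}
  W245: {t3}
  W246: {t13}
  W346: {t30}
  W356: {t21}
C dims 6,15,10; δ0: rk 5, SNF 1^5; δ1: rk 10, SNF 1^9·2
degree 0: 6−5−0 = 1 → Ȟ^0 ≅ Z
degree 1: 15−10−5 = 0 → Ȟ^1 ≅ 0
degree 2: 10−0−10 = 0 plus torsion [2] → Ȟ^2 ≅ Z/2


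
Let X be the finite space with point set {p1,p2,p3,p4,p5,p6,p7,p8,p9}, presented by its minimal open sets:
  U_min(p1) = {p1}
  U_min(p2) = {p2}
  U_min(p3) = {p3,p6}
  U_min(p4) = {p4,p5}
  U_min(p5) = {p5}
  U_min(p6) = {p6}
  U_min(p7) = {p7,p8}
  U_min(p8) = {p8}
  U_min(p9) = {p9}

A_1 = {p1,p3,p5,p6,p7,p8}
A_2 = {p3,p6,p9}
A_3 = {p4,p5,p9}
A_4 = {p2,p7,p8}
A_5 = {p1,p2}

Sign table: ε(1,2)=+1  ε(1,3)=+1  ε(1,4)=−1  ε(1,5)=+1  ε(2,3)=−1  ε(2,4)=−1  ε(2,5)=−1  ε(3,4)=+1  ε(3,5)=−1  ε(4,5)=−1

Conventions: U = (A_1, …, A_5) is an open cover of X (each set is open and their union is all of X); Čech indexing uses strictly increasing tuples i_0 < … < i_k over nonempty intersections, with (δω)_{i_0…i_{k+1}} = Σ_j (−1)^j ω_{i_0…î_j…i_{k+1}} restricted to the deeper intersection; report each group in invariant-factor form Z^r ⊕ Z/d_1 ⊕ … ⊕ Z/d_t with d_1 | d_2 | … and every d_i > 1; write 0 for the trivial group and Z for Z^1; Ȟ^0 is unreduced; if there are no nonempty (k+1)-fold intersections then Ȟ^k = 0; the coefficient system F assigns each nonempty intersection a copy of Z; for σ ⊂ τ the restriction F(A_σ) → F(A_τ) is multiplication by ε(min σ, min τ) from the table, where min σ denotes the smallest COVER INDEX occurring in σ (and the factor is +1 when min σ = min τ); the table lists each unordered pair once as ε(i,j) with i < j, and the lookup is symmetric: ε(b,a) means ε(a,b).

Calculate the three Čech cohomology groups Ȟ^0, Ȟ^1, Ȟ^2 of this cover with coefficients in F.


nerve of the cover:
  A12={p3,p6} A13={p5} A14={p7,p8} A15={p1} A23={p9} A45={p2}
C dims 5,6; δ0: rk 5, SNF 1^4·2
Ȟ^0 = (5 − 5) − 0 = 0, so Ȟ^0 ≅ 0
Ȟ^1 = (6 − 0) − 5 = 1 plus torsion [2], so Ȟ^1 ≅ Z ⊕ Z/2
Ȟ^2 = (0 − 0) − 0 = 0, so Ȟ^2 ≅ 0

Ȟ^0 ≅ 0,  Ȟ^1 ≅ Z ⊕ Z/2,  Ȟ^2 ≅ 0


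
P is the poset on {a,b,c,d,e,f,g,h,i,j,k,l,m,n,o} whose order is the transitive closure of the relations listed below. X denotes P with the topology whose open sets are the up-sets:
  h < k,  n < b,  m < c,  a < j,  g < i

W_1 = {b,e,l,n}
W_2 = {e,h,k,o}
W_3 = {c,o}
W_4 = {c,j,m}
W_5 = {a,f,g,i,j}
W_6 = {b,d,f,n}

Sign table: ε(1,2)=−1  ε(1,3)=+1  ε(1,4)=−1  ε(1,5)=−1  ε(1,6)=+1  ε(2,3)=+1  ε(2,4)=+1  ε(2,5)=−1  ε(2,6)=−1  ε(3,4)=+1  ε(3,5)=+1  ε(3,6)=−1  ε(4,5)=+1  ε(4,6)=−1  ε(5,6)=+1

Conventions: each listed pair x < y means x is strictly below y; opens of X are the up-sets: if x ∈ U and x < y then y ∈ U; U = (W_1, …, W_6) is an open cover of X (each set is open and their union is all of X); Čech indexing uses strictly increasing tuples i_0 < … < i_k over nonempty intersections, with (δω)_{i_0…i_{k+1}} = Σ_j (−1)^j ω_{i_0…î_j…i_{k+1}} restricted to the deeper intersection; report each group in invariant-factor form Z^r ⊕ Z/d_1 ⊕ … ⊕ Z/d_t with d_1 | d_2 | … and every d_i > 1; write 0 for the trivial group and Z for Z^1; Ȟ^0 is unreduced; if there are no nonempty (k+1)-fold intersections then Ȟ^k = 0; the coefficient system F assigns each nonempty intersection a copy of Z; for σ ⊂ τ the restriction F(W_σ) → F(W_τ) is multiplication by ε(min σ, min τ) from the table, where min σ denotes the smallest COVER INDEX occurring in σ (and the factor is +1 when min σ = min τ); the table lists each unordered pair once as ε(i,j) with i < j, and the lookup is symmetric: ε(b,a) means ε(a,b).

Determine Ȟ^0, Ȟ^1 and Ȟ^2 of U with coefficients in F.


intersection data:
  W12={e} W16={b,n} W23={o} W34={c} W45={j} W56={f}
C dims 6,6; δ0: rk 6, SNF 1^5·2
Ȟ^0 = (6 − 6) − 0 = 0, so Ȟ^0 ≅ 0
Ȟ^1 = (6 − 0) − 6 = 0 plus torsion [2], so Ȟ^1 ≅ Z/2
Ȟ^2 = (0 − 0) − 0 = 0, so Ȟ^2 ≅ 0

Ȟ^0 ≅ 0, Ȟ^1 ≅ Z/2, Ȟ^2 ≅ 0
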